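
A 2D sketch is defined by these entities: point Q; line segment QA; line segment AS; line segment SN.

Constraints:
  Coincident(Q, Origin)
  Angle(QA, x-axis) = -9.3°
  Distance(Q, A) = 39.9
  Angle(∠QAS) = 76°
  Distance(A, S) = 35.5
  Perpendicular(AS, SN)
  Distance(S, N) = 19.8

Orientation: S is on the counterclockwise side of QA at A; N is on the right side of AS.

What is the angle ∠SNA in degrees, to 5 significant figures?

60.850°

∠QAS = 76.0°, so AS runs at -9.3° + (180° − 76.0°) = 94.700° from the x-axis; with |AS| = 35.5, S = A + 35.5·(cos 94.700°, sin 94.700°) = (36.467, 28.933). AS is perpendicular to SN; with |SN| = 19.8 on the right of AS, N = S + 19.8·(0.99664, 0.081939) = (56.200, 30.555). Then cos ∠SNA = NS·NA / (|NS||NA|), giving 60.850°.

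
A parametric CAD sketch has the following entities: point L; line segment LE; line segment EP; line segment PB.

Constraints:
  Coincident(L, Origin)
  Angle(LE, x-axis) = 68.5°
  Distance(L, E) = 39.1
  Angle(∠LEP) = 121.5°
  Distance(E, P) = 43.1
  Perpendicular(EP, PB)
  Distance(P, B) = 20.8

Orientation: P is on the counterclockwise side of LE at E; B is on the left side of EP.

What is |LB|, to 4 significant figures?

64.76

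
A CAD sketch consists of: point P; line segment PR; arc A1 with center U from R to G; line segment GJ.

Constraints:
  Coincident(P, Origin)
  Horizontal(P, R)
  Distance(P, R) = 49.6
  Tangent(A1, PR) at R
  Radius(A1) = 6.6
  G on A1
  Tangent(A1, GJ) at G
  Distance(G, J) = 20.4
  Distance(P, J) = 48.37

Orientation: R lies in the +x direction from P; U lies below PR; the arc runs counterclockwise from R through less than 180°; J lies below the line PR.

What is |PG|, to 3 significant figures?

43.4

P is at the origin; PR is horizontal with |PR| = 49.6 and R on the +x side, so R = (49.6, 0.00). A1 meets PR tangentially, so UR is at right angles to PR, so U = R + (0, -6.6) = (49.6, -6.60). Since UG ⟂ GJ (tangency), |UJ| = √(6.6² + 20.4²) = 21.4 regardless of where G sits on A1. So J lies on both circle(P, 48.37) and circle(U, 21.4); the below-PR intersection is J = (40.7, -26.1). G is the foot of the tangent from J: G = (43.0, -5.85).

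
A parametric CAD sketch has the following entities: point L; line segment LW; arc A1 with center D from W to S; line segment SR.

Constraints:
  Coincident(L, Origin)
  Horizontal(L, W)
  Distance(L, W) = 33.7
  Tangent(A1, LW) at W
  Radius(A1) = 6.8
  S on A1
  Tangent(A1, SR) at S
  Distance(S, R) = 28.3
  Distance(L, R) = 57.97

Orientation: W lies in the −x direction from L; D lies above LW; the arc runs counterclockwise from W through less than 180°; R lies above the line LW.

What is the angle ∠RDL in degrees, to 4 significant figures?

131.7°

Checks: |DW| = 6.800 ✓; |DS| = 6.800 ✓; ∠(DS, SR) = 90.00° ✓; |SR| = 28.30 ✓; |LR| = 57.97 ✓.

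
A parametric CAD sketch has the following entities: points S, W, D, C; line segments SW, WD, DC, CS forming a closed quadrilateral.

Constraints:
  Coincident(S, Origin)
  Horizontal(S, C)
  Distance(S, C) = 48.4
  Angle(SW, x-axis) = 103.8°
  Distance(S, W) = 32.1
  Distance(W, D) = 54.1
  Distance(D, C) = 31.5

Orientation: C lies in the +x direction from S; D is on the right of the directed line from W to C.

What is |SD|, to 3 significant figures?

25.5

Checks: |SC| = 48.40 ✓; |SW| = 32.10 ✓; |WD| = 54.10 ✓; |DC| = 31.50 ✓.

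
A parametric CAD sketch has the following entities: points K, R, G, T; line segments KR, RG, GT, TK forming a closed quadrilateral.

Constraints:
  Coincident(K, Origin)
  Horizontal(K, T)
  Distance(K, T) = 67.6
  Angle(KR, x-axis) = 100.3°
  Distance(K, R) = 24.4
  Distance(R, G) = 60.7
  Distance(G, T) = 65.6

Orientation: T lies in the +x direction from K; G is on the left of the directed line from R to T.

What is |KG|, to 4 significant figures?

75.11

Checks: |RG| = 60.70 ✓; |GT| = 65.60 ✓.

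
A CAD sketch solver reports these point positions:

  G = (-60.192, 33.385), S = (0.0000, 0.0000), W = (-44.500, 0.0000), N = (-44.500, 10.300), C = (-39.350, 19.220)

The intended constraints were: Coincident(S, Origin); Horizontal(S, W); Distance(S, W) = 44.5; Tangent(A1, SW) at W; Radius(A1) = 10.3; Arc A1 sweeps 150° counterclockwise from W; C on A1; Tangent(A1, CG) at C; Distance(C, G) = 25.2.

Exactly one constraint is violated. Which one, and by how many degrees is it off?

Tangent(A1, CG) at C — off by 4.20°.

S = (0.00, 0.00) ✓; S.y = 0.00, W.y = 0.00 ✓; |SW| = 44.50 ✓; ∠(NW, WS) = 90.00° ✓; |NW| = 10.30 ✓; bearing(N→C) − bearing(N→W) = 150.0° ✓; |NC| = 10.30 ✓; ∠(NC, CG) = 94.20° ✗; |CG| = 25.20 ✓.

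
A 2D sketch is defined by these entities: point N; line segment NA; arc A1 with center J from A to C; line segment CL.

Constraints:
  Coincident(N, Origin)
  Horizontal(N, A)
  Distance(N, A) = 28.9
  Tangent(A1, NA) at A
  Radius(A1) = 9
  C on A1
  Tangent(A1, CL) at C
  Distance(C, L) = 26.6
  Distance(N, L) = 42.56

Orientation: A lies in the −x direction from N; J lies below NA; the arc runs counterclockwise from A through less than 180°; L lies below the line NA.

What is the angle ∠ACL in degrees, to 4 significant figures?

118.8°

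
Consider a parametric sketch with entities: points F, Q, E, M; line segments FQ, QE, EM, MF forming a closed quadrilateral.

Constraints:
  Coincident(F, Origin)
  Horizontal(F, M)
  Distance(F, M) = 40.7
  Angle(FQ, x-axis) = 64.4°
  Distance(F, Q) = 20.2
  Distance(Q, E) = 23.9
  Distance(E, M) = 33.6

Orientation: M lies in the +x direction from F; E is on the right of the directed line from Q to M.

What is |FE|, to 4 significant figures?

9.457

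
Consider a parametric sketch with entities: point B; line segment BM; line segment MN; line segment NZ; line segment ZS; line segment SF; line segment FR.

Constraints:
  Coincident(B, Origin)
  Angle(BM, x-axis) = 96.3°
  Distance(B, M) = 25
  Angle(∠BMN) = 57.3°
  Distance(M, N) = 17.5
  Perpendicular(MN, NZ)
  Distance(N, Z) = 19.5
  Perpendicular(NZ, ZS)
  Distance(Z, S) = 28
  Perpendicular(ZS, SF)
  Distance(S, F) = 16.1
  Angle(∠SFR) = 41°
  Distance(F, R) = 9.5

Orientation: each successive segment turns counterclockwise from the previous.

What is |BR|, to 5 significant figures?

20.627

ZS is perpendicular to SF, so SF runs at 129.00°; with |SF| = 16.1, F = (7.5564, 28.815). ∠SFR = 41.0° gives FR at -92.000° from the x-axis; with |FR| = 9.5, R = (7.2248, 19.320). Then |BR| = |R − B| = 20.627.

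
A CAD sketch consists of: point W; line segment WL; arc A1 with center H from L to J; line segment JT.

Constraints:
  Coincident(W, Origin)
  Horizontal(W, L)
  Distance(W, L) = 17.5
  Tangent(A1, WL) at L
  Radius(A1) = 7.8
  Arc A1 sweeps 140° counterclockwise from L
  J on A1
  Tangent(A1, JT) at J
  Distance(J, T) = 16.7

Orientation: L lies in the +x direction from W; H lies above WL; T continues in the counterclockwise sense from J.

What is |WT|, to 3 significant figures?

26.4

On A1, L sits at bearing -90° from H; a 140° counterclockwise sweep puts J at bearing 50°, so J = H + 7.8·(cos 50°, sin 50°) = (22.5, 13.8). Since A1 is tangent to JT there, HJ ⟂ JT, so JT runs along (−sin 50°, cos 50°); with |JT| = 16.7, T = (9.72, 24.5). Then |WT| = |T − W| = 26.4.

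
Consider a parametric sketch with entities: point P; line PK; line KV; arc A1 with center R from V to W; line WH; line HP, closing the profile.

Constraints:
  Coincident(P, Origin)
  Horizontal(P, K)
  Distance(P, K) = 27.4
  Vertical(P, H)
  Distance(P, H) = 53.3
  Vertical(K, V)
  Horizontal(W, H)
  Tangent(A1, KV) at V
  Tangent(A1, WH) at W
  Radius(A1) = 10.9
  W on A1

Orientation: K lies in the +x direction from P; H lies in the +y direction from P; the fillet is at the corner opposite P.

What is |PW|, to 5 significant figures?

55.796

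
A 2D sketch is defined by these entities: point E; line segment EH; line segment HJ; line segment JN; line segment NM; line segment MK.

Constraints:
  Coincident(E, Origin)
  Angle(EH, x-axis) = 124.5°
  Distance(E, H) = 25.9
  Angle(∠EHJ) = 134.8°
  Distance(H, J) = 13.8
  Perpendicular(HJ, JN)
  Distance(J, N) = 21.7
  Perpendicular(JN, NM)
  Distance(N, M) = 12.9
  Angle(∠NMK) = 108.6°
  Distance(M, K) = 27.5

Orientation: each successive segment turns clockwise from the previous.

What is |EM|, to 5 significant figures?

19.436

E is at the origin; EH runs at 124.5° with length 25.9, so H = (-14.670, 21.345). ∠EHJ = 134.8° gives HJ at 79.300° from the x-axis; with |HJ| = 13.8, J = (-12.108, 34.905). HJ is perpendicular to JN, so JN runs at -10.700°; with |JN| = 21.7, N = (9.2150, 30.876). JN is perpendicular to NM, so NM runs at -100.70°; with |NM| = 12.9, M = (6.8199, 18.200). Then |EM| = |M − E| = 19.436.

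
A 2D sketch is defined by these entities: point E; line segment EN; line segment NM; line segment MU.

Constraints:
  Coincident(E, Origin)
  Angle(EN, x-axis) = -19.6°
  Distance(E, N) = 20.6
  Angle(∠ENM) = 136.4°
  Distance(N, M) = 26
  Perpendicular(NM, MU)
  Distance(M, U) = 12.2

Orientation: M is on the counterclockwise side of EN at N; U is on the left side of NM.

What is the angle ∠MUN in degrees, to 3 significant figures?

64.9°

E is at the origin; EN runs at -19.6° with length 20.6, so N = 20.6·(cos -19.6°, sin -19.6°) = (19.4, -6.91). ∠ENM = 136.4°, so NM runs at -19.6° + (180° − 136.4°) = 24.0° from the x-axis; with |NM| = 26.0, M = N + 26.0·(cos 24.0°, sin 24.0°) = (43.2, 3.66). The perpendicularity gives MU at right angles to NM; with |MU| = 12.2 on the left of NM, U = M + 12.2·(-0.407, 0.914) = (38.2, 14.8). Then cos ∠MUN = UM·UN / (|UM||UN|), giving 64.9°.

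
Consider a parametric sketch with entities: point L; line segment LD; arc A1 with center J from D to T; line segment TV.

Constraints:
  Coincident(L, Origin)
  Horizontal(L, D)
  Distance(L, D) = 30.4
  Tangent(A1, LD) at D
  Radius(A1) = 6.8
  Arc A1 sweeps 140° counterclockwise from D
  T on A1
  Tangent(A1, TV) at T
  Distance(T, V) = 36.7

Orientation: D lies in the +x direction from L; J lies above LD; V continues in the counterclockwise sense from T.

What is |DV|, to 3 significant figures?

42.8

L is at the origin; L and D share the same y with |LD| = 30.4 and D on the +x side, so D = (30.4, 0.00). Since A1 is tangent to LD there, JD ⟂ LD, so J = D + (0, 6.8) = (30.4, 6.80). On A1, D sits at bearing -90° from J; a 140° counterclockwise sweep puts T at bearing 50°, so T = J + 6.8·(cos 50°, sin 50°) = (34.8, 12.0). Since A1 is tangent to TV there, JT ⟂ TV, so TV runs along (−sin 50°, cos 50°); with |TV| = 36.7, V = (6.66, 35.6). Then |DV| = |V − D| = 42.8.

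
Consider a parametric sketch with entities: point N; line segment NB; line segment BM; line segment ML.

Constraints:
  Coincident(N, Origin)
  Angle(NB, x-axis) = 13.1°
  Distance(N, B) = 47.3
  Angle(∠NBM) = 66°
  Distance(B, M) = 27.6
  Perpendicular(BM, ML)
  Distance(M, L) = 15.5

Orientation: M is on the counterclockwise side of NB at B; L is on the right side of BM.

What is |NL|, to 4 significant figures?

59.30

∠NBM = 66.0°, so BM runs at 13.1° + (180° − 66.0°) = 127.1° from the x-axis; with |BM| = 27.6, M = B + 27.6·(cos 127.1°, sin 127.1°) = (29.42, 32.73). BM ⟂ ML; with |ML| = 15.5 on the right of BM, L = M + 15.5·(0.7976, 0.6032) = (41.78, 42.08). Then |NL| = |L − N| = 59.30.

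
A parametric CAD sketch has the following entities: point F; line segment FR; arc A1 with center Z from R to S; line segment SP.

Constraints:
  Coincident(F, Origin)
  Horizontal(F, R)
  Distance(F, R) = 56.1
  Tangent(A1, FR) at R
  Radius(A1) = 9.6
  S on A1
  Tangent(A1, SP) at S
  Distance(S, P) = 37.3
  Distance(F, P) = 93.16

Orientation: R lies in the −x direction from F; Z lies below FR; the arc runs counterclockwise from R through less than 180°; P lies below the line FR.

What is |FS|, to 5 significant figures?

63.510

Checks: |ZS| = 9.600 ✓; ∠(ZS, SP) = 90.00° ✓; |SP| = 37.30 ✓; |FP| = 93.16 ✓.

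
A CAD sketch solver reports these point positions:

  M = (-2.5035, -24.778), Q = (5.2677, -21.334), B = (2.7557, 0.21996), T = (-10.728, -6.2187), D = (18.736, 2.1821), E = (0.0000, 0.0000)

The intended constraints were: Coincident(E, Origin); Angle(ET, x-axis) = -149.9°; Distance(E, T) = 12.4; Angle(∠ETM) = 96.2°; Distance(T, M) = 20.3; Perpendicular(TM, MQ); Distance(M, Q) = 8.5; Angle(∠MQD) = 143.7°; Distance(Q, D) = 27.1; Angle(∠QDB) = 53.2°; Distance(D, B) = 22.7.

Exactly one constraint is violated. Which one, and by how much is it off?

Distance(D, B) = 22.7 — off by 6.60.

E = (0.00, 0.00) ✓; ET at -149.9° ✓; |ET| = 12.40 ✓; ∠ETM = 96.20° ✓; |TM| = 20.30 ✓; ∠(TM, MQ) = 90.00° ✓; |MQ| = 8.500 ✓; ∠MQD = 143.7° ✓; |QD| = 27.10 ✓; ∠QDB = 53.20° ✓; |DB| = 16.10 ✗.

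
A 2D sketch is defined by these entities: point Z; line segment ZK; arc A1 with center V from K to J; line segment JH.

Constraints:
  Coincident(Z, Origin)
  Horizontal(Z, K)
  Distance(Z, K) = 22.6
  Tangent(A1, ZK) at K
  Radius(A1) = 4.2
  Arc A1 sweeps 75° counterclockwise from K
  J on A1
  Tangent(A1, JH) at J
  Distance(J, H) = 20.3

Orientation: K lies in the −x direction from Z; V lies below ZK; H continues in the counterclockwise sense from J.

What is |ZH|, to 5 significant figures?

39.173

Z is at the origin; Z and K share the same y with |ZK| = 22.6 and K on the −x side, so K = (-22.600, 0.0000). The tangent condition forces VK to be normal to ZK, so V = K + (0, -4.2) = (-22.600, -4.2000). On A1, K sits at bearing 90° from V; a 75° counterclockwise sweep puts J at bearing 165°, so J = V + 4.2·(cos 165°, sin 165°) = (-26.657, -3.1130). Since A1 is tangent to JH there, VJ ⟂ JH, so JH runs along (−sin 165°, cos 165°); with |JH| = 20.3, H = (-31.911, -22.721). Then |ZH| = |H − Z| = 39.173.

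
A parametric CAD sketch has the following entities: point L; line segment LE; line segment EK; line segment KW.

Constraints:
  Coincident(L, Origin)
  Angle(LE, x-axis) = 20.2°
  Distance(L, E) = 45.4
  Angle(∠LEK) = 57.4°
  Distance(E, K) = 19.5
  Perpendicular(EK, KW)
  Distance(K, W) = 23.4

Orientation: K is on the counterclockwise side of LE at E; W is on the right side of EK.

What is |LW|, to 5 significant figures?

61.847

L is at the origin; LE runs at 20.2° with length 45.4, so E = 45.4·(cos 20.2°, sin 20.2°) = (42.608, 15.677). ∠LEK = 57.4°, so EK runs at 20.2° + (180° − 57.4°) = 142.80° from the x-axis; with |EK| = 19.5, K = E + 19.5·(cos 142.80°, sin 142.80°) = (27.075, 27.466). The perpendicularity gives KW at right angles to EK; with |KW| = 23.4 on the right of EK, W = K + 23.4·(0.60460, 0.79653) = (41.223, 46.105). Then |LW| = |W − L| = 61.847.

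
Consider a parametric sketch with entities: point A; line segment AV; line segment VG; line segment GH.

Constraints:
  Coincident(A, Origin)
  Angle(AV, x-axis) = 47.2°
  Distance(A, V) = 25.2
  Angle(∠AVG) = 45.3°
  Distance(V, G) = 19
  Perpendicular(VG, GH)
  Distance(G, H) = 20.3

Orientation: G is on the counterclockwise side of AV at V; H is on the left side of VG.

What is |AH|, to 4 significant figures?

2.707

∠AVG = 45.3°, so VG runs at 47.2° + (180° − 45.3°) = 181.9° from the x-axis; with |VG| = 19.0, G = V + 19.0·(cos 181.9°, sin 181.9°) = (-1.868, 17.86). The perpendicularity gives GH at right angles to VG; with |GH| = 20.3 on the left of VG, H = G + 20.3·(0.03316, -0.9995) = (-1.195, -2.429). Then |AH| = |H − A| = 2.707.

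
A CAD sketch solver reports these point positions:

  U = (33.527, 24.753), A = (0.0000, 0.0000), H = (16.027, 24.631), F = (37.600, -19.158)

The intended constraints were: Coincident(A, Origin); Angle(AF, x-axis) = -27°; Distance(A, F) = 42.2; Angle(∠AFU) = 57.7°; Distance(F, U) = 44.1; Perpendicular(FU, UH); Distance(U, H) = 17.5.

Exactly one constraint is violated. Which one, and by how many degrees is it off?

Perpendicular(FU, UH) — off by 4.90°.

A = (0.00, 0.00) ✓; AF at -27.00° ✓; |AF| = 42.20 ✓; ∠AFU = 57.70° ✓; |FU| = 44.10 ✓; ∠(FU, UH) = 85.10° ✗; |UH| = 17.50 ✓.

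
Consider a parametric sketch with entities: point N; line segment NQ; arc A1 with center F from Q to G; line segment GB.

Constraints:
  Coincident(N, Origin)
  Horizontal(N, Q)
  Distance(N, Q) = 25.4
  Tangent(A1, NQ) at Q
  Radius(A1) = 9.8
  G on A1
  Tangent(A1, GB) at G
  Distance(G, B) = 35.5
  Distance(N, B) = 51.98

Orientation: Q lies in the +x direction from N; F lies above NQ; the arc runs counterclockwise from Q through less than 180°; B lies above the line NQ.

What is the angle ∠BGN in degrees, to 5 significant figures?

91.552°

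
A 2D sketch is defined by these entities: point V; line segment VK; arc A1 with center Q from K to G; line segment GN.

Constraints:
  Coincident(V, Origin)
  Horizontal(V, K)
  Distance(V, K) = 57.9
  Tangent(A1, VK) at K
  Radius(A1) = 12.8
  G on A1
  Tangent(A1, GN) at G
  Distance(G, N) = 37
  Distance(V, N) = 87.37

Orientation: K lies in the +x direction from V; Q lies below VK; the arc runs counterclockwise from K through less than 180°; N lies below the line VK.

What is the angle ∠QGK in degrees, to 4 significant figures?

24.78°

V is at the origin; V and K share the same y with |VK| = 57.9 and K on the +x side, so K = (57.90, 0.000). The tangent condition forces QK to be normal to VK, so Q = K + (0, -12.8) = (57.90, -12.80). Since QG ⟂ GN (tangency), |QN| = √(12.8² + 37.0²) = 39.15 regardless of where G sits on A1. So N lies on both circle(V, 87.37) and circle(Q, 39.15); the below-VK intersection is N = (72.16, -49.26). G is the foot of the tangent from N: G = (48.16, -21.10).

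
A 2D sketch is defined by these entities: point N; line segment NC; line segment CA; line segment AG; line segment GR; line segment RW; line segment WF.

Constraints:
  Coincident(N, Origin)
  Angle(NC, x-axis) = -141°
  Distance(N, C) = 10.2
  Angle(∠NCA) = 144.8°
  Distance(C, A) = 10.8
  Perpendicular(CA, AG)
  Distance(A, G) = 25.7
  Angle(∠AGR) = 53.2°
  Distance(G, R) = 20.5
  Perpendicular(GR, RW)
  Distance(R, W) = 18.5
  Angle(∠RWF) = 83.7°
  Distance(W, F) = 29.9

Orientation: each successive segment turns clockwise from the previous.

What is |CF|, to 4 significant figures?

33.28

N is at the origin; NC runs at -141.0° with length 10.2, so C = (-7.927, -6.419). ∠NCA = 144.8° gives CA at -176.2° from the x-axis; with |CA| = 10.8, A = (-18.70, -7.135). The perpendicularity gives AG at right angles to CA, so AG runs at 93.80°; with |AG| = 25.7, G = (-20.41, 18.51). ∠AGR = 53.2° gives GR at -33.00° from the x-axis; with |GR| = 20.5, R = (-3.214, 7.344). GR ⟂ RW, so RW runs at -123.0°; with |RW| = 18.5, W = (-13.29, -8.172). ∠RWF = 83.7° gives WF at 140.7° from the x-axis; with |WF| = 29.9, F = (-36.43, 10.77). Then |CF| = |F − C| = 33.28.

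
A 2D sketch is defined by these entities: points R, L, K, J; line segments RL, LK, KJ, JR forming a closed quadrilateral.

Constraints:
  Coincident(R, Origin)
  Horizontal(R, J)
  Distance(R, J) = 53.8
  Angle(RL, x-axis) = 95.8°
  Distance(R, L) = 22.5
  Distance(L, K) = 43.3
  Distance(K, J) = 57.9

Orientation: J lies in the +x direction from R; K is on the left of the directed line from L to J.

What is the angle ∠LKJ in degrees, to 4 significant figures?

71.61°

R is at the origin; R and J share the same y with |RJ| = 53.8 and J in +x, so J = (53.8, 0). RL runs at 95.8° with |RL| = 22.5, so L = (-2.274, 22.38). K is determined by |LK| = 43.3 and |KJ| = 57.9 together: it lies at the intersection of circle(L, 43.3) and circle(J, 57.9). With |LJ| = 60.38, the foot of the radical line on LJ is 17.95 from L and the perpendicular offset is √(43.3² − 17.95²) = 39.40. Taking the left-of-LJ solution: K = (29.01, 52.32).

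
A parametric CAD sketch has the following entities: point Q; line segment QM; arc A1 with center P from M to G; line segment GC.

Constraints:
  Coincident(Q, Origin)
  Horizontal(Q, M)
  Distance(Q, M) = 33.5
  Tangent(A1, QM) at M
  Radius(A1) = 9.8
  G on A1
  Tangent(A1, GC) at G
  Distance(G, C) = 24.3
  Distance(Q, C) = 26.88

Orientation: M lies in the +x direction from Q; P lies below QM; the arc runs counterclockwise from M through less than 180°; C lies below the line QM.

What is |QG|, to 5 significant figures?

25.784

Checks: Q = (0.00, 0.00) ✓; |PG| = 9.800 ✓; ∠(PG, GC) = 90.00° ✓; |GC| = 24.30 ✓; |QC| = 26.88 ✓.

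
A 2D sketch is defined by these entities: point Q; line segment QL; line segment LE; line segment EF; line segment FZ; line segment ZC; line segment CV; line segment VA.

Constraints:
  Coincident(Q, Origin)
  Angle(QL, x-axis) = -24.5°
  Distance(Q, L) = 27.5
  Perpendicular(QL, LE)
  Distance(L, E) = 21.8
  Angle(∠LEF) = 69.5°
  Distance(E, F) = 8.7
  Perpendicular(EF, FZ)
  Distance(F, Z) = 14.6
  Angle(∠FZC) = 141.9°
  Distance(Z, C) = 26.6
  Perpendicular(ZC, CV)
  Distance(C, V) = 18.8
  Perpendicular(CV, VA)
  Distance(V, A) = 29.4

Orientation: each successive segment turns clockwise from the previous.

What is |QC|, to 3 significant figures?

48.0

Q is at the origin; QL runs at -24.5° with length 27.5, so L = (25.0, -11.4). QL ⟂ LE, so LE runs at -114°; with |LE| = 21.8, E = (16.0, -31.2). ∠LEF = 69.5° gives EF at 135° from the x-axis; with |EF| = 8.7, F = (9.83, -25.1). EF ⟂ FZ, so FZ runs at 45.0°; with |FZ| = 14.6, Z = (20.2, -14.8). ∠FZC = 141.9° gives ZC at 6.90° from the x-axis; with |ZC| = 26.6, C = (46.6, -11.6). Then |QC| = |C − Q| = 48.0.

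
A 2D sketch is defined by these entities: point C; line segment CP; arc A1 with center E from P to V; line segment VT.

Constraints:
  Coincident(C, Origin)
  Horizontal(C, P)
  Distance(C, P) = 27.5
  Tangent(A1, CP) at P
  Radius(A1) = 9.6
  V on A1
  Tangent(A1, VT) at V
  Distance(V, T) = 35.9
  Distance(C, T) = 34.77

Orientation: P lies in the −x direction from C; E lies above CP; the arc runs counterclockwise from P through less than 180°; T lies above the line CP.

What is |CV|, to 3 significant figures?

19.9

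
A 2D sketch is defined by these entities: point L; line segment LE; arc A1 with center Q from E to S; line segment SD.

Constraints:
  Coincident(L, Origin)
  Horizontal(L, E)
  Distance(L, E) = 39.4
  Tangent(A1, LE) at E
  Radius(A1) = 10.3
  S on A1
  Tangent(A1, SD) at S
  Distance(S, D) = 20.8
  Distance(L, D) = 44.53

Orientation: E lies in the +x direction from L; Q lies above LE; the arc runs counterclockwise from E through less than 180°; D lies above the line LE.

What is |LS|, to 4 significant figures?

49.69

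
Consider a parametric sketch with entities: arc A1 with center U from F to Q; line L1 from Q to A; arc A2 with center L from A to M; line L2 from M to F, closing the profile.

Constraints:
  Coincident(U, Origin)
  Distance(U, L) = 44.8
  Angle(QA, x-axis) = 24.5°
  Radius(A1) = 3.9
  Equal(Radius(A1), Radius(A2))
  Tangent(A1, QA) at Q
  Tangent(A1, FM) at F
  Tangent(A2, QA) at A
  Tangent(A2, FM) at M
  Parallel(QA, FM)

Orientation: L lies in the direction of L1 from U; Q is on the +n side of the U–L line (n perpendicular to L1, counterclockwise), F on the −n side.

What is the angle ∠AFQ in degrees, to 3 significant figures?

80.1°

The slot axis is L1's direction at 24.5°, so u = (cos 24.5°, sin 24.5°) = (0.910, 0.415) and n = (−sin 24.5°, cos 24.5°) = (-0.415, 0.910). U is at the origin and L lies 44.8 along u from U, so L = 44.8·u = (40.8, 18.6). Tangency of A1 to both parallel lines with radius 3.9 puts Q and F at U ± 3.9·n: Q = (-1.62, 3.55), F = (1.62, -3.55). Equal radii place A and M the same way about L: A = L + 3.9·n = (39.1, 22.1), M = L − 3.9·n = (42.4, 15.0). Then cos ∠AFQ = FA·FQ / (|FA||FQ|), giving 80.1°.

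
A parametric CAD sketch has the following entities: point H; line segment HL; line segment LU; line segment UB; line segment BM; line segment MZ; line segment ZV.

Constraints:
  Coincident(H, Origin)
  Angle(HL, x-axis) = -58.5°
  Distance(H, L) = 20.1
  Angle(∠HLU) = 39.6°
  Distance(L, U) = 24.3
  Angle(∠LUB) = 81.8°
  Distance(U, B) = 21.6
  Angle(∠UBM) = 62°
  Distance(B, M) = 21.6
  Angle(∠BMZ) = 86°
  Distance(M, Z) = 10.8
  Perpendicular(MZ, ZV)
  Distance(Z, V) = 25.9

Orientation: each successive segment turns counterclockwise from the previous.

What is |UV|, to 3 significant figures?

18.2

H is at the origin; HL runs at -58.5° with length 20.1, so L = (10.5, -17.1). ∠HLU = 39.6° gives LU at 81.9° from the x-axis; with |LU| = 24.3, U = (13.9, 6.92). ∠LUB = 81.8° gives UB at -180° from the x-axis; with |UB| = 21.6, B = (-7.67, 6.88). ∠UBM = 62.0° gives BM at -61.9° from the x-axis; with |BM| = 21.6, M = (2.50, -12.2). ∠BMZ = 86.0° gives MZ at 32.1° from the x-axis; with |MZ| = 10.8, Z = (11.6, -6.43). MZ ⟂ ZV, so ZV runs at 122°; with |ZV| = 25.9, V = (-2.11, 15.5). Then |UV| = |V − U| = 18.2.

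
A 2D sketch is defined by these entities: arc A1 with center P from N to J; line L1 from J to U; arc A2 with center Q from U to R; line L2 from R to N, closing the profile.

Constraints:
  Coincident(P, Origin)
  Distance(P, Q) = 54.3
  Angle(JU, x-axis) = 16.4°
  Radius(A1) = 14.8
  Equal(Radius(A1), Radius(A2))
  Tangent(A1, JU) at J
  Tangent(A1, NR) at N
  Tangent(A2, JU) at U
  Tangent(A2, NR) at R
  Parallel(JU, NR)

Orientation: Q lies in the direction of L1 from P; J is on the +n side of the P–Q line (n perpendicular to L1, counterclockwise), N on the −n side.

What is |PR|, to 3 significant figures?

56.3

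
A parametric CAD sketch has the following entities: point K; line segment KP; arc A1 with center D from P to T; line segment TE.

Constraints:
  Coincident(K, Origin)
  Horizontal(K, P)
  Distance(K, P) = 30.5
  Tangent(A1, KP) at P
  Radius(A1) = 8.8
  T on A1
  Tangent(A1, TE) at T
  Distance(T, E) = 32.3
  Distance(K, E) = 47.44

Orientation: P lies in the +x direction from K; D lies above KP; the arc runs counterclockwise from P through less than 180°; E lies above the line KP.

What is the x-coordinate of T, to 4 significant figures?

38.27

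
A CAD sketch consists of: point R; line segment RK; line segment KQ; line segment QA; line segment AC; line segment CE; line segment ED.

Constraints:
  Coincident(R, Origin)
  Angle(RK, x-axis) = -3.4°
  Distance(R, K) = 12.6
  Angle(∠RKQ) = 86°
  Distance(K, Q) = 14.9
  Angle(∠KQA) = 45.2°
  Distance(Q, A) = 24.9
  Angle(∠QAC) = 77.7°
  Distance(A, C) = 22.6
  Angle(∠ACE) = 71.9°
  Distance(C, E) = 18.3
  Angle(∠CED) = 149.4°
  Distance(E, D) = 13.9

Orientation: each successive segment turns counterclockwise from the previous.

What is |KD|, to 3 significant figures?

16.3

∠ACE = 71.9° gives CE at 75.8° from the x-axis; with |CE| = 18.3, E = (18.5, 2.09). ∠CED = 149.4° gives ED at 106° from the x-axis; with |ED| = 13.9, D = (14.6, 15.4). Then |KD| = |D − K| = 16.3.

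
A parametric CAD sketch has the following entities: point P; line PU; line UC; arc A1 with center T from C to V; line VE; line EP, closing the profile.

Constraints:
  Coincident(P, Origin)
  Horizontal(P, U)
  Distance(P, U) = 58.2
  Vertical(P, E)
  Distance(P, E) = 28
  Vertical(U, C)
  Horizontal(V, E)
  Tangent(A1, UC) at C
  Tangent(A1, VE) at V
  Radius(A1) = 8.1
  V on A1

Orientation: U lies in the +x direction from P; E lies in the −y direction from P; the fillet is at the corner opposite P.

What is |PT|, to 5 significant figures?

53.908

P is at the origin; PU is horizontal with |PU| = 58.2 and U on the +x side, so U = (58.200, 0.0000). PE is vertical with |PE| = 28.0 and E on the −y side, so E = (0.0000, -28.000). The virtual corner opposite P is at (58.200, -28.000). A1 meets UC tangentially, so TC is at right angles to UC and the tangent condition forces TV to be normal to VE, with radius 8.1, so the center T sits 8.1 in from both sides at T = (50.100, -19.900). Then |PT| = |T − P| = 53.908.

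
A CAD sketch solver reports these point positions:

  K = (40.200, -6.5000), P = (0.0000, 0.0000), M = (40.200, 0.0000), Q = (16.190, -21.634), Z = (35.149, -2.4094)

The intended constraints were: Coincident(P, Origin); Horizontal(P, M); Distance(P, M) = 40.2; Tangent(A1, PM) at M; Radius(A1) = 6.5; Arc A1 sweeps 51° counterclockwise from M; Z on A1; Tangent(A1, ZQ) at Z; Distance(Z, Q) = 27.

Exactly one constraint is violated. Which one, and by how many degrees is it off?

Tangent(A1, ZQ) at Z — off by 5.60°.

P = (0.00, 0.00) ✓; P.y = 0.00, M.y = 0.00 ✓; |PM| = 40.20 ✓; ∠(KM, MP) = 90.00° ✓; |KM| = 6.500 ✓; bearing(K→Z) − bearing(K→M) = 51.00° ✓; |KZ| = 6.500 ✓; ∠(KZ, ZQ) = 95.60° ✗; |ZQ| = 27.00 ✓.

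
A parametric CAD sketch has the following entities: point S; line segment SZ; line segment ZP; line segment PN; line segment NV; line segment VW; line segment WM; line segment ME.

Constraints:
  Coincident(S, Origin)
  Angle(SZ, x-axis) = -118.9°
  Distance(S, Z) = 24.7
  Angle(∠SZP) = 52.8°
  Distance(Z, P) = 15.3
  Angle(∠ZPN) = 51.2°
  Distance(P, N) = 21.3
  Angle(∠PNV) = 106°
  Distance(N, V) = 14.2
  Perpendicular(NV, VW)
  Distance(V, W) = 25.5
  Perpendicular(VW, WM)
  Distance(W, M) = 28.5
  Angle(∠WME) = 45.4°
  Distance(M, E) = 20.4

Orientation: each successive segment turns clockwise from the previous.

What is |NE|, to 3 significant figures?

11.0

S is at the origin; SZ runs at -118.9° with length 24.7, so Z = (-11.9, -21.6). ∠SZP = 52.8° gives ZP at 114° from the x-axis; with |ZP| = 15.3, P = (-18.1, -7.64). ∠ZPN = 51.2° gives PN at -14.9° from the x-axis; with |PN| = 21.3, N = (2.45, -13.1). ∠PNV = 106.0° gives NV at -88.9° from the x-axis; with |NV| = 14.2, V = (2.72, -27.3). The perpendicularity gives VW at right angles to NV, so VW runs at -179°; with |VW| = 25.5, W = (-22.8, -27.8). The perpendicularity gives WM at right angles to VW, so WM runs at 91.1°; with |WM| = 28.5, M = (-23.3, 0.695). ∠WME = 45.4° gives ME at -43.5° from the x-axis; with |ME| = 20.4, E = (-8.52, -13.3). Then |NE| = |E − N| = 11.0.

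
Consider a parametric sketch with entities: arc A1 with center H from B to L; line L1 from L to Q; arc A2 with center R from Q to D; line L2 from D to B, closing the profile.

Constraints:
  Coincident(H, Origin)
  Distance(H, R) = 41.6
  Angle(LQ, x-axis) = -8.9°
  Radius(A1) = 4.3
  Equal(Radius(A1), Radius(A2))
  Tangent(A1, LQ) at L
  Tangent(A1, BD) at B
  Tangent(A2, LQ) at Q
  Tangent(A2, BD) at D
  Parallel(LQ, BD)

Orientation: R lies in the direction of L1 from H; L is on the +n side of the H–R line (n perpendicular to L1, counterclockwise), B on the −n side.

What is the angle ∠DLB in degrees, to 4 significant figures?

78.32°

Tangency of A1 to both parallel lines with radius 4.3 puts L and B at H ± 4.3·n: L = (0.6653, 4.248), B = (-0.6653, -4.248). Equal radii place Q and D the same way about R: Q = R + 4.3·n = (41.76, -2.188), D = R − 4.3·n = (40.43, -10.68). Then cos ∠DLB = LD·LB / (|LD||LB|), giving 78.32°.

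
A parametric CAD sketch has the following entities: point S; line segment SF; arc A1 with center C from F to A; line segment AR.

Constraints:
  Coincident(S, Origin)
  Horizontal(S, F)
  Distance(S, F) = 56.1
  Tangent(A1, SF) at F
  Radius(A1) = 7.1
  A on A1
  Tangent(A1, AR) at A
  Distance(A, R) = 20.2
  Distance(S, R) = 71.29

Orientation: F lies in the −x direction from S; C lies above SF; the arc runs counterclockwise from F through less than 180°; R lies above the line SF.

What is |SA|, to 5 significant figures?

52.845

S is at the origin; S and F share the same y with |SF| = 56.1 and F on the −x side, so F = (-56.100, 0.0000). Tangency of A1 to SF means the radius CF is perpendicular to SF, so C = F + (0, 7.1) = (-56.100, 7.1000). Since CA ⟂ AR (tangency), |CR| = √(7.1² + 20.2²) = 21.411 regardless of where A sits on A1. So R lies on both circle(S, 71.29) and circle(C, 21.411); the above-SF intersection is R = (-66.438, 25.850). A is the foot of the tangent from R: A = (-51.371, 12.396).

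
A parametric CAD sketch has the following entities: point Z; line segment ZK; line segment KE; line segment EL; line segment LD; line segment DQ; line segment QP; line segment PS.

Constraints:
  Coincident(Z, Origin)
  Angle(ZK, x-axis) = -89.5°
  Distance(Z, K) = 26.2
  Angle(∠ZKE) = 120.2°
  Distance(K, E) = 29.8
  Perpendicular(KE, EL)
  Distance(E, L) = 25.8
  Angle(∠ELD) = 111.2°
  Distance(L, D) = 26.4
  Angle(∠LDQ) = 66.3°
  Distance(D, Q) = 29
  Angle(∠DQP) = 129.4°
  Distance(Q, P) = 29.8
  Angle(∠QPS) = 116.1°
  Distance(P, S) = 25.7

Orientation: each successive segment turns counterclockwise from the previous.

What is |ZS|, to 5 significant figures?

70.069

∠DQP = 129.4° gives QP at -66.600° from the x-axis; with |QP| = 29.8, P = (20.826, -51.208). ∠QPS = 116.1° gives PS at -2.7000° from the x-axis; with |PS| = 25.7, S = (46.497, -52.418). Then |ZS| = |S − Z| = 70.069.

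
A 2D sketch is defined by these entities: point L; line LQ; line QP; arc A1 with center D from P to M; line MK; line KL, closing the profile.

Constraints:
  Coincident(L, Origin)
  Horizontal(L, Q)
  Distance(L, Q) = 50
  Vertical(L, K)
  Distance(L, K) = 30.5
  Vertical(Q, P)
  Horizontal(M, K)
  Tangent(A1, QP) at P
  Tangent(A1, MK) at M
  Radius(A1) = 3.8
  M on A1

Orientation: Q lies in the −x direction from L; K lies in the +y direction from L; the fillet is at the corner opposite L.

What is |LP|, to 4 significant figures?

56.68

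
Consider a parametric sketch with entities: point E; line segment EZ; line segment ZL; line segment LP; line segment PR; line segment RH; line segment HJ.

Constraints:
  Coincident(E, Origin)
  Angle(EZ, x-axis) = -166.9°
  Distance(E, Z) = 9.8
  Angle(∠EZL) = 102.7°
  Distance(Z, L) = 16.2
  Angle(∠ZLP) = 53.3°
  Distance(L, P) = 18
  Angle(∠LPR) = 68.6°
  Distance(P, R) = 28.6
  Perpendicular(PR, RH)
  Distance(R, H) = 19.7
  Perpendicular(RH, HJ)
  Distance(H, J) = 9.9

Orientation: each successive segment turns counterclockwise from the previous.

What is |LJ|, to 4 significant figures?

12.48

E is at the origin; EZ runs at -166.9° with length 9.8, so Z = (-9.545, -2.221). ∠EZL = 102.7° gives ZL at -89.60° from the x-axis; with |ZL| = 16.2, L = (-9.432, -18.42). ∠ZLP = 53.3° gives LP at 37.10° from the x-axis; with |LP| = 18.0, P = (4.925, -7.563). ∠LPR = 68.6° gives PR at 148.5° from the x-axis; with |PR| = 28.6, R = (-19.46, 7.380). PR ⟂ RH, so RH runs at -121.5°; with |RH| = 19.7, H = (-29.75, -9.417). The perpendicularity gives HJ at right angles to RH, so HJ runs at -31.50°; with |HJ| = 9.9, J = (-21.31, -14.59). Then |LJ| = |J − L| = 12.48.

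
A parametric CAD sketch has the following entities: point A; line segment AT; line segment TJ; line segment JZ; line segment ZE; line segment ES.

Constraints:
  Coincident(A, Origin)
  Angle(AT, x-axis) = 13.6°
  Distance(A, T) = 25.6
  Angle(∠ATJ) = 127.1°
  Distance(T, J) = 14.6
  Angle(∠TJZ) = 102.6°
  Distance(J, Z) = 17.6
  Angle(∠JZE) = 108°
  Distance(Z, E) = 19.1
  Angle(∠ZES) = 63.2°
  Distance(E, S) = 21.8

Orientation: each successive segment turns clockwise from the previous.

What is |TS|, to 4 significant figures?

5.177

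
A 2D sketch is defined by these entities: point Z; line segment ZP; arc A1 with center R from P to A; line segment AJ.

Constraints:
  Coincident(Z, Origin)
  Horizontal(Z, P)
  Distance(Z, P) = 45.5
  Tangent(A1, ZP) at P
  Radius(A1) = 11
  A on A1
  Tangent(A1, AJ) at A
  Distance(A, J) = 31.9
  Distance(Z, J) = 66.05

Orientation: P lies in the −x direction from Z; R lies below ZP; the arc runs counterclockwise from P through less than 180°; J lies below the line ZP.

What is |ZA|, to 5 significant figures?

57.811

Checks: ∠(RP, PZ) = 90.00° ✓; |RP| = 11.00 ✓; |RA| = 11.00 ✓; ∠(RA, AJ) = 90.00° ✓; |AJ| = 31.90 ✓; |ZJ| = 66.05 ✓.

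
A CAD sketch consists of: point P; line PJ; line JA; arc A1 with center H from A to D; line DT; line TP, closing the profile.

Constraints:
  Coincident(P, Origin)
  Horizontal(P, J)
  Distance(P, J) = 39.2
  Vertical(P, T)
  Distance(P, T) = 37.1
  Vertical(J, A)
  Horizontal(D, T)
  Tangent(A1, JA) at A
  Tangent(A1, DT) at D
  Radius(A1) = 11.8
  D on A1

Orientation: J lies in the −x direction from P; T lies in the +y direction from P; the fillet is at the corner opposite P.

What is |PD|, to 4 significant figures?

46.12

The virtual corner opposite P is at (-39.20, 37.10). The tangent condition forces HA to be normal to JA and tangency of A1 to DT means the radius HD is perpendicular to DT, with radius 11.8, so the center H sits 11.8 in from both sides at H = (-27.40, 25.30). That places the tangent points at A = (-39.20, 25.30) on JA and D = (-27.40, 37.10) on DT. Then |PD| = |D − P| = 46.12.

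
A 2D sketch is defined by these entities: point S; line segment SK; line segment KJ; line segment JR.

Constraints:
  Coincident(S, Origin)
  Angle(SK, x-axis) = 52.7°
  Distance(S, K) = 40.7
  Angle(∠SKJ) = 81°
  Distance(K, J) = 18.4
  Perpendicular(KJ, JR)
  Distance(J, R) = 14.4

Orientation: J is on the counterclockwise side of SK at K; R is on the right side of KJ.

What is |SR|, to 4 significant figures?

55.91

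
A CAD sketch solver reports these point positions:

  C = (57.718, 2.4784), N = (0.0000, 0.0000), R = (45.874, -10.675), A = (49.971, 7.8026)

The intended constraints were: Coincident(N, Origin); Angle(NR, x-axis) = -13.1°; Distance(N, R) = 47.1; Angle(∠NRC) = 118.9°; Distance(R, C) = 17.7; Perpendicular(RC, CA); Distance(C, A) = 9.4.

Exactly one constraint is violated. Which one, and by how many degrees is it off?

Perpendicular(RC, CA) — off by 7.50°.

N = (0.00, 0.00) ✓; NR at -13.10° ✓; |NR| = 47.10 ✓; ∠NRC = 118.9° ✓; |RC| = 17.70 ✓; ∠(RC, CA) = 97.50° ✗; |CA| = 9.400 ✓.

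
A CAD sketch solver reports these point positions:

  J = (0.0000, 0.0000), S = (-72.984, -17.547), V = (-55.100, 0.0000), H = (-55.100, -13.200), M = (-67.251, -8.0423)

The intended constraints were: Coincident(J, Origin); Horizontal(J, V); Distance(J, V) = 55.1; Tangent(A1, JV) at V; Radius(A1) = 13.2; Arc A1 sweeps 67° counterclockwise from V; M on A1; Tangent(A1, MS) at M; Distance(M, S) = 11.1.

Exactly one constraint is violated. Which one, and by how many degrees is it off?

Tangent(A1, MS) at M — off by 8.10°.

J = (0.00, 0.00) ✓; J.y = 0.00, V.y = 0.00 ✓; |JV| = 55.10 ✓; ∠(HV, VJ) = 90.00° ✓; |HV| = 13.20 ✓; bearing(H→M) − bearing(H→V) = 67.00° ✓; |HM| = 13.20 ✓; ∠(HM, MS) = 98.10° ✗; |MS| = 11.10 ✓.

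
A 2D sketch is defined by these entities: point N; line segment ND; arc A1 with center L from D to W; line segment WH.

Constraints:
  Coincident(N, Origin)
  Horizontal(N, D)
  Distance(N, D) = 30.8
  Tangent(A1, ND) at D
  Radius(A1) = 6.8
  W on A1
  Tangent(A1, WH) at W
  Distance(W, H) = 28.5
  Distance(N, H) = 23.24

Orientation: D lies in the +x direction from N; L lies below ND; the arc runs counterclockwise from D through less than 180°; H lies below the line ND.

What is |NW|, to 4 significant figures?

26.01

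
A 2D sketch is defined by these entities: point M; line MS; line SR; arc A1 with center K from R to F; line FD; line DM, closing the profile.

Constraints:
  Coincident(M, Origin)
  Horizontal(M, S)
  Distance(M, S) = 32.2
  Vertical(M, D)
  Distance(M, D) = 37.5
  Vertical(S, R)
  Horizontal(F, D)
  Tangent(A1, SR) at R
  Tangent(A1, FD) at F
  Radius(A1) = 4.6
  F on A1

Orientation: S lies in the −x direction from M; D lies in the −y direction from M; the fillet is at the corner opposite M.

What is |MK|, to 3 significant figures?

42.9

M is at the origin; M and S share the same y with |MS| = 32.2 and S on the −x side, so S = (-32.2, 0.00). MD is vertical with |MD| = 37.5 and D on the −y side, so D = (0.00, -37.5). The virtual corner opposite M is at (-32.2, -37.5). A1 meets SR tangentially, so KR is at right angles to SR and A1 meets FD tangentially, so KF is at right angles to FD, with radius 4.6, so the center K sits 4.6 in from both sides at K = (-27.6, -32.9). Then |MK| = |K − M| = 42.9.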